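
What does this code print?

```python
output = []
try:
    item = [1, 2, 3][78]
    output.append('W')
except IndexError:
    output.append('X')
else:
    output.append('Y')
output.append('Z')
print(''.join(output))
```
XZ

else block skipped when exception is caught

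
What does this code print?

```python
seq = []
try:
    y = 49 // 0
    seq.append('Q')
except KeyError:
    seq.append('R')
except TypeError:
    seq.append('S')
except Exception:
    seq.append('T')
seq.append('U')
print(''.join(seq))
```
TU

ZeroDivisionError not specifically caught, falls to Exception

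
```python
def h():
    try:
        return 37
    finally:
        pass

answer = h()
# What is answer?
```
37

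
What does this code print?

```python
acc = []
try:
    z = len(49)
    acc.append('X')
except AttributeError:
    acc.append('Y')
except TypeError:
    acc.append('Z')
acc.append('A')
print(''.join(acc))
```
ZA

TypeError is caught by its specific handler, not AttributeError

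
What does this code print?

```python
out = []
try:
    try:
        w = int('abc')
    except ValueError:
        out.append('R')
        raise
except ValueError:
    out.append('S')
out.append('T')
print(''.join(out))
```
RST

raise without argument re-raises current exception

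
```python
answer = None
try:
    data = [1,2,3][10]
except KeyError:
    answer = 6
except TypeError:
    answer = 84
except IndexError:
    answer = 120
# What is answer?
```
120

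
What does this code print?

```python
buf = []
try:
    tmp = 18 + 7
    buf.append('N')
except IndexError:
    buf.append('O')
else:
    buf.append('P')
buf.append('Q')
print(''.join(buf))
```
NPQ

else block runs when no exception occurs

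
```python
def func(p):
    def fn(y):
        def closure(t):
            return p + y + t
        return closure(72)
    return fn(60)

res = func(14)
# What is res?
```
146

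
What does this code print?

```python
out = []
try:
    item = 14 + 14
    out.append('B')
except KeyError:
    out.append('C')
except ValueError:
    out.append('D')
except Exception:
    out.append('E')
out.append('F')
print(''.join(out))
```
BF

No exception, try block completes normally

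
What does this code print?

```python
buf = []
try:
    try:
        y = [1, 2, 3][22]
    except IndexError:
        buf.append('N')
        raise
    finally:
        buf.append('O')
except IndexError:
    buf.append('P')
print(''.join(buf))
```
NOP

finally runs before re-raised exception propagates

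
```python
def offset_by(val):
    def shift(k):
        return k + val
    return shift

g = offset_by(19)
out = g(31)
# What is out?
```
50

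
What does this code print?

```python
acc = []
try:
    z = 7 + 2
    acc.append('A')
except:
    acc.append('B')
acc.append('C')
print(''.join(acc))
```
AC

No exception, try block completes normally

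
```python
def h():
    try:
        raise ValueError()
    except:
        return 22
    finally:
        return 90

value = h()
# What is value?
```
90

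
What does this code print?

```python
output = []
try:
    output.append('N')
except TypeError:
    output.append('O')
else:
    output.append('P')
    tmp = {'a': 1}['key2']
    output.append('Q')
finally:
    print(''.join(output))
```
NP

Try succeeds, else appends 'P', KeyError in else is uncaught, finally prints before exception propagates ('Q' never appended)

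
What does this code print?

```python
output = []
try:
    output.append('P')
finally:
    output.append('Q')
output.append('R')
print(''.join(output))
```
PQR

try/finally without except, no exception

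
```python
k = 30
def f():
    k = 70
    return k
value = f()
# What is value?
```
70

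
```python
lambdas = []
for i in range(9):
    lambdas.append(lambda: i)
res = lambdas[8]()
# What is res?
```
8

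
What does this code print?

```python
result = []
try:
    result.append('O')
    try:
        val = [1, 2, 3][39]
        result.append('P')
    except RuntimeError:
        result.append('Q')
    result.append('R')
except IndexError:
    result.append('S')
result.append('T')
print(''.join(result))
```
OST

Inner handler doesn't match, propagates to outer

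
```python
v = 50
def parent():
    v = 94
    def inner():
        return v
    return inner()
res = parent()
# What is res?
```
94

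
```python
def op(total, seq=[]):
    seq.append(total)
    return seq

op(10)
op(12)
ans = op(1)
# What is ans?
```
[10, 12, 1]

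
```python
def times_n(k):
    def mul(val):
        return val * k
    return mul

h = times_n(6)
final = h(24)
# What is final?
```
144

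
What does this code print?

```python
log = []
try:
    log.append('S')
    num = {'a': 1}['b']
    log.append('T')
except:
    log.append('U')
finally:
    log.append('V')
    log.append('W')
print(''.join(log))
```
SUVW

Code before exception runs, then except, then all of finally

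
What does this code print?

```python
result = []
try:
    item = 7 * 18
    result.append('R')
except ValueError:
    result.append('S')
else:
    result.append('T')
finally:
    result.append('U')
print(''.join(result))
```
RTU

else runs before finally when no exception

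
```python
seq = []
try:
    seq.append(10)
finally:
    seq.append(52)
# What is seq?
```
[10, 52]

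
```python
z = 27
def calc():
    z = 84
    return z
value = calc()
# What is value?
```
84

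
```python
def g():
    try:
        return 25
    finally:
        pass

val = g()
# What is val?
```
25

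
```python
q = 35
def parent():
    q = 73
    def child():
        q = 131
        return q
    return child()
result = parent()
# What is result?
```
131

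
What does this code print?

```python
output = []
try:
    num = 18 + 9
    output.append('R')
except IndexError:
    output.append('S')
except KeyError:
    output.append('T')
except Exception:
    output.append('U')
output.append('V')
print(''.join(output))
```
RV

No exception, try block completes normally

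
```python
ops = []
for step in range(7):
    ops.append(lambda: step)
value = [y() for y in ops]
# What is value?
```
[6, 6, 6, 6, 6, 6, 6]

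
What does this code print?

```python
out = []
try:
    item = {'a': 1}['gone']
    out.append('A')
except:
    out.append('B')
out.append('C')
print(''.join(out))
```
BC

Exception raised in try, caught by bare except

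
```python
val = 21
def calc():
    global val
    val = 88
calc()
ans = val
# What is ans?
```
88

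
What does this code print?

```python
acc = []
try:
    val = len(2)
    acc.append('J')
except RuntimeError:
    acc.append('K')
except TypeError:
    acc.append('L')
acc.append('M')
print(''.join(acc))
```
LM

TypeError is caught by its specific handler, not RuntimeError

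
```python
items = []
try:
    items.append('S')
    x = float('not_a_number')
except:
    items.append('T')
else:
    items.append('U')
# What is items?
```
['S', 'T']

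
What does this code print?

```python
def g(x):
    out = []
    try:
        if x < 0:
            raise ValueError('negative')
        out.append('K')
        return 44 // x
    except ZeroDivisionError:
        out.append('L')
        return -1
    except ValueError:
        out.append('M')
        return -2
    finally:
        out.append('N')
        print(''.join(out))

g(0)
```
KLN

x=0 causes ZeroDivisionError, caught, finally prints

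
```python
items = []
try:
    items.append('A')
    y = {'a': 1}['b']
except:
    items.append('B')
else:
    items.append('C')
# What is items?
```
['A', 'B']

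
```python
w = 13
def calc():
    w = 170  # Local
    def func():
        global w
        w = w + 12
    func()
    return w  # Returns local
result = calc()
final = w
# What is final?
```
25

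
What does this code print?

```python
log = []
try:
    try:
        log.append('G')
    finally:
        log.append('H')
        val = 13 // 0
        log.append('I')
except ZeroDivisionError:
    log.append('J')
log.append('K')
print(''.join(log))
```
GHJK

Exception in inner finally caught by outer except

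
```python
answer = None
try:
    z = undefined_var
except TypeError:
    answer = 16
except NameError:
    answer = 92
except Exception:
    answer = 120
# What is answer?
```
92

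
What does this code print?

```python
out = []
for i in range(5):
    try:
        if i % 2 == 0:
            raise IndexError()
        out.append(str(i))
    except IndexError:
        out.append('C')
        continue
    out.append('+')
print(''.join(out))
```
C1+C3+C

continue in except skips rest of loop body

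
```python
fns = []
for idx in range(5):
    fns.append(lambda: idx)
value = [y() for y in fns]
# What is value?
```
[4, 4, 4, 4, 4]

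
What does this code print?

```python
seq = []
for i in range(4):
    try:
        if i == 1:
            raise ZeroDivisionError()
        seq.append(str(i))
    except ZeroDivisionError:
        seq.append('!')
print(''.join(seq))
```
0!23

Exception on i=1 caught, loop continues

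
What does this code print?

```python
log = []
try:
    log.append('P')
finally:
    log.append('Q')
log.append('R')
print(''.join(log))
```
PQR

try/finally without except, no exception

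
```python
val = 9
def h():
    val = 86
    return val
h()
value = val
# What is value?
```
9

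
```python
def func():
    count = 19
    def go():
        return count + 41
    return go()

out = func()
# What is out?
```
60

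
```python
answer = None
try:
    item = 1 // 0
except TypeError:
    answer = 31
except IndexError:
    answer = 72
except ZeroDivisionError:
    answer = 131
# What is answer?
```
131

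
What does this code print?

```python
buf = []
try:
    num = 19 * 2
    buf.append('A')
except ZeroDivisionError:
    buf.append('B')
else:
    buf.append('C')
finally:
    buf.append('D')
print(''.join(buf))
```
ACD

else runs before finally when no exception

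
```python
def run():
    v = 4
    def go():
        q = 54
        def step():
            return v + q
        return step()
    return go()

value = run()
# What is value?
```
58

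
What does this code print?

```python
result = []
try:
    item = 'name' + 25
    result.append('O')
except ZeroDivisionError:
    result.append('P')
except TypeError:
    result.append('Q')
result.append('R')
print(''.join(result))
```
QR

TypeError is caught by its specific handler, not ZeroDivisionError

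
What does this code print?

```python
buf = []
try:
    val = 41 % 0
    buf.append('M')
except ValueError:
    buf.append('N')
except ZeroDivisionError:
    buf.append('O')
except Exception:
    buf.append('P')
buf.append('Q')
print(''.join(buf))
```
OQ

ZeroDivisionError matches before generic Exception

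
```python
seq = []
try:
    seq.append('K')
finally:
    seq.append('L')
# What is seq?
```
['K', 'L']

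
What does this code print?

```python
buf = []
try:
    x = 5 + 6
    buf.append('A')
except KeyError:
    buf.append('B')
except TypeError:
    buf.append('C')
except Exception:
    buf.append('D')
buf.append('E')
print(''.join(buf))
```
AE

No exception, try block completes normally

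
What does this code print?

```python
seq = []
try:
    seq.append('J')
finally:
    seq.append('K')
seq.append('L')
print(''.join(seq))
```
JKL

try/finally without except, no exception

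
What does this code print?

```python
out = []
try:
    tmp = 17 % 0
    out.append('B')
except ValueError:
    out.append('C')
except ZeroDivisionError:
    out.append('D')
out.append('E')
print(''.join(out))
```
DE

ZeroDivisionError is caught by its specific handler, not ValueError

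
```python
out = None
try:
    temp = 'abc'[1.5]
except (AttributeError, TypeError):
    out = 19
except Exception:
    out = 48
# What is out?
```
19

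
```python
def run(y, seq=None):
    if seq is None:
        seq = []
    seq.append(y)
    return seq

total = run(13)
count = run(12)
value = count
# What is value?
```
[12]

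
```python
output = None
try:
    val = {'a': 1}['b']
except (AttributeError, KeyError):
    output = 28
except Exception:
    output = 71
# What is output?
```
28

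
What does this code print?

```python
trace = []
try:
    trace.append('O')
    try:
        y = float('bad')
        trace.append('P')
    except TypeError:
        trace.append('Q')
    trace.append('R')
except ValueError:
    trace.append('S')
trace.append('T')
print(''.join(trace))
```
OST

Inner handler doesn't match, propagates to outer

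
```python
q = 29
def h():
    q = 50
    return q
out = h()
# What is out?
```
50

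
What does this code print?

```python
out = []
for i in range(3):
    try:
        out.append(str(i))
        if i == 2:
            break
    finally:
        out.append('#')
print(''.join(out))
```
0#1#2#

finally runs even when breaking out of loop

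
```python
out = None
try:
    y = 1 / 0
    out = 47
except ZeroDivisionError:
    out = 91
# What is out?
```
91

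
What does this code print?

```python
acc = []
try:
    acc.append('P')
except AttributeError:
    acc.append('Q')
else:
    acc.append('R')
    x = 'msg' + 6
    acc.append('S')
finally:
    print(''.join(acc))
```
PR

Try succeeds, else appends 'R', TypeError in else is uncaught, finally prints before exception propagates ('S' never appended)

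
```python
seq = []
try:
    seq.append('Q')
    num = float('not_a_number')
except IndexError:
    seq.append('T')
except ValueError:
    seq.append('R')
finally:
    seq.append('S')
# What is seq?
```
['Q', 'R', 'S']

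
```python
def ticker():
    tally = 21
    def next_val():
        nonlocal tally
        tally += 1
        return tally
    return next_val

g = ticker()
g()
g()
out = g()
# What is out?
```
24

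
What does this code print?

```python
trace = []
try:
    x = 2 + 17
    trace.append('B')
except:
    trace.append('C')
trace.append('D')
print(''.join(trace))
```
BD

No exception, try block completes normally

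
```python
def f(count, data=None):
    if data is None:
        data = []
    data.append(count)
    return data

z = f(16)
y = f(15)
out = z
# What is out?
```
[16]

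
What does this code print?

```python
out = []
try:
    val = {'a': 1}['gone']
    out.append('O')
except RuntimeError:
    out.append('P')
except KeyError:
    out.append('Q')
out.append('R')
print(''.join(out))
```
QR

KeyError is caught by its specific handler, not RuntimeError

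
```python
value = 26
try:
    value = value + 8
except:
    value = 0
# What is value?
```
34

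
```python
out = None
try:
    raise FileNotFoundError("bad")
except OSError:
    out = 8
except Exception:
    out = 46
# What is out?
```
8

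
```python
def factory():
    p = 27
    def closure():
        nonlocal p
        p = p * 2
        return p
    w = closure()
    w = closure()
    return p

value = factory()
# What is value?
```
108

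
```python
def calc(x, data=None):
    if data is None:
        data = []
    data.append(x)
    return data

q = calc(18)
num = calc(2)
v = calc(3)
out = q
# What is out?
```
[18]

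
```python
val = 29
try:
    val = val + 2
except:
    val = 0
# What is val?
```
31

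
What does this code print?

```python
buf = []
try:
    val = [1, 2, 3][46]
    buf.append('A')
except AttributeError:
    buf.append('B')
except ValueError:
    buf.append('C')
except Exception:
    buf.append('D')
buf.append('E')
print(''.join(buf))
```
DE

IndexError not specifically caught, falls to Exception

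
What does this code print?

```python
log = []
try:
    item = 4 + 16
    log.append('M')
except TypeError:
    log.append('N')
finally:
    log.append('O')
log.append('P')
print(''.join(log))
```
MOP

finally runs after normal execution too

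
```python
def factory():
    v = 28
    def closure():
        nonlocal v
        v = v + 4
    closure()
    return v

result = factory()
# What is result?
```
32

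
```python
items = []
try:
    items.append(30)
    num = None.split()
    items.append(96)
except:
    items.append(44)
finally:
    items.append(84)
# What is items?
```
[30, 44, 84]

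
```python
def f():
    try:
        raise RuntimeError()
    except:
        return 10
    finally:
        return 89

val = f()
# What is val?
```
89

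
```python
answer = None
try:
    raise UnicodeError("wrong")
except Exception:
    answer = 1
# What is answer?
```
1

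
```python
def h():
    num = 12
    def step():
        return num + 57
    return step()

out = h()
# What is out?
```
69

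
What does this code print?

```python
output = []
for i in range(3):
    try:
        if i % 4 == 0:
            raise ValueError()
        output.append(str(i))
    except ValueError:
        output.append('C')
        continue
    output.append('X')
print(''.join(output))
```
C1X2X

continue in except skips rest of loop body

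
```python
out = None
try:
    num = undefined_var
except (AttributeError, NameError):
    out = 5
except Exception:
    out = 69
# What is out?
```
5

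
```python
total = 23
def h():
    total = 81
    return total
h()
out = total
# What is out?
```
23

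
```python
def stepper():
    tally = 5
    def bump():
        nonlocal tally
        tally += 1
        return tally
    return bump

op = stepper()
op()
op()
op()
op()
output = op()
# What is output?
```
10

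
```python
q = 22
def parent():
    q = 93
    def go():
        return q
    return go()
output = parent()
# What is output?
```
93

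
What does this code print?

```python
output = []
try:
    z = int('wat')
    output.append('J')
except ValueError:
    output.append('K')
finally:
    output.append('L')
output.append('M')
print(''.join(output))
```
KLM

finally always runs, even after exception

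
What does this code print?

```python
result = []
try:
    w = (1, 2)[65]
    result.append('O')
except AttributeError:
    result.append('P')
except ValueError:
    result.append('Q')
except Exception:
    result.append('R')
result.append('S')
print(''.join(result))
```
RS

IndexError not specifically caught, falls to Exception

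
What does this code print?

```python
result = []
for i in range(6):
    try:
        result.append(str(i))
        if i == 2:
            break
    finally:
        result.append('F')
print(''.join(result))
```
0F1F2F

finally runs even when breaking out of loop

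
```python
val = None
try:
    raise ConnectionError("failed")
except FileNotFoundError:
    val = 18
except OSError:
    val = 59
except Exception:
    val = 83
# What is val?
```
59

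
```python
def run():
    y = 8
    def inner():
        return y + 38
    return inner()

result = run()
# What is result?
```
46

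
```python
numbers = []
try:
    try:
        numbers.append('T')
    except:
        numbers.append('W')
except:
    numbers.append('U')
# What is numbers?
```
['T']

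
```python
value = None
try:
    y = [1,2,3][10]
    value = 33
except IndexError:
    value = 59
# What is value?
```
59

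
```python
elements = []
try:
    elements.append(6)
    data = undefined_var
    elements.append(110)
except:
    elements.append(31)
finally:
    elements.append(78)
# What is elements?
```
[6, 31, 78]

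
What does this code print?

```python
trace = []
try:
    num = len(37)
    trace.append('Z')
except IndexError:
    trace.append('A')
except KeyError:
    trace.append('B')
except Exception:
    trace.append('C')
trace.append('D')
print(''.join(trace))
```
CD

TypeError not specifically caught, falls to Exception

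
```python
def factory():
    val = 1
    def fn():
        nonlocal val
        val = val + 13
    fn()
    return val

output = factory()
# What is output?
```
14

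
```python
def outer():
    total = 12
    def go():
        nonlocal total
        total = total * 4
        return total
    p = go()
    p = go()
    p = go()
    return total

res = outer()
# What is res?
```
768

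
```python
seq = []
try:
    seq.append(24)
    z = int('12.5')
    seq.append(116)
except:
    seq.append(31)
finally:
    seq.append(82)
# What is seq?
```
[24, 31, 82]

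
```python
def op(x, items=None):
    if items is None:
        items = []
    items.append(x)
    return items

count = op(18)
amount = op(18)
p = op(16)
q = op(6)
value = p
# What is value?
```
[16]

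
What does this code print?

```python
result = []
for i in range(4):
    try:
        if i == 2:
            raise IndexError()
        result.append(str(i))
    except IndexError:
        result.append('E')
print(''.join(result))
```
01E3

Exception on i=2 caught, loop continues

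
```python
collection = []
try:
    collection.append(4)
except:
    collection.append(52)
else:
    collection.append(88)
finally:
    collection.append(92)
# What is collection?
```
[4, 88, 92]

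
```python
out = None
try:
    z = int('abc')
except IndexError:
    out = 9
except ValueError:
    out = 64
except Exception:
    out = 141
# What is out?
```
64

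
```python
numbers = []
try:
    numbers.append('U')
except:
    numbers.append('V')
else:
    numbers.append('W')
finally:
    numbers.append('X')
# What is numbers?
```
['U', 'W', 'X']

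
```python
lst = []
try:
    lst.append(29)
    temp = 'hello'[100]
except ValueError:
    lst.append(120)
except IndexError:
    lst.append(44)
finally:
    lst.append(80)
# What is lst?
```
[29, 44, 80]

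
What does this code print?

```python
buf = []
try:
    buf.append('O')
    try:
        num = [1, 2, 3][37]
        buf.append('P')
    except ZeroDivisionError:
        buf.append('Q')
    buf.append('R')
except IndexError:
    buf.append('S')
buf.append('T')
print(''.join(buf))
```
OST

Inner handler doesn't match, propagates to outer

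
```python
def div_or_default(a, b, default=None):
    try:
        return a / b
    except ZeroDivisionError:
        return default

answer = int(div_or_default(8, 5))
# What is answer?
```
1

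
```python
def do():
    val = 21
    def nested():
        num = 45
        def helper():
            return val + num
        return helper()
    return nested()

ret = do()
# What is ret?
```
66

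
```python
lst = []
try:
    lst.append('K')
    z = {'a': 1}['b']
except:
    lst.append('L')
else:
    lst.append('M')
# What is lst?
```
['K', 'L']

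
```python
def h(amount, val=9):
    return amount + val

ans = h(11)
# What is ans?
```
20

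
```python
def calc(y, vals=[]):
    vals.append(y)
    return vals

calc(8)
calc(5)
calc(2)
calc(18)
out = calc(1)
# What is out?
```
[8, 5, 2, 18, 1]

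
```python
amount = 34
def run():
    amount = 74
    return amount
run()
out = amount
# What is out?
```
34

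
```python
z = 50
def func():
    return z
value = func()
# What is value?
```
50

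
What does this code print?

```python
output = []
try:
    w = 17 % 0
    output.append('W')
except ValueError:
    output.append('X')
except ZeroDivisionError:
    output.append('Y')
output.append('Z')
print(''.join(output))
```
YZ

ZeroDivisionError is caught by its specific handler, not ValueError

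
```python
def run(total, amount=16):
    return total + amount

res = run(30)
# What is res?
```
46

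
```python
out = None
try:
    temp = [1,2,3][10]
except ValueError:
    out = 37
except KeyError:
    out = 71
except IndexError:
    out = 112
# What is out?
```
112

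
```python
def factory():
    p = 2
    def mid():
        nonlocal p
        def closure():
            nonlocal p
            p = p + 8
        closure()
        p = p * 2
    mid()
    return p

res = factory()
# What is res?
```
20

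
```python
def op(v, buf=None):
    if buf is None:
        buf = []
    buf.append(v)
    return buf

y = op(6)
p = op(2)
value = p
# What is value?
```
[2]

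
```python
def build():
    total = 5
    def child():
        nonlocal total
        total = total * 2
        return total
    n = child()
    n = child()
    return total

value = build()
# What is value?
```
20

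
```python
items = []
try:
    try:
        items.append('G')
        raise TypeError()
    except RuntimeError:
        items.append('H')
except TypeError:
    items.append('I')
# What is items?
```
['G', 'I']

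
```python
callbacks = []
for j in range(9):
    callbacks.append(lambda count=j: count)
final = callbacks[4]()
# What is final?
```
4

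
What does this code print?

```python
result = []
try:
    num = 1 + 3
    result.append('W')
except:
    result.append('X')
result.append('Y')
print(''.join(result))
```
WY

No exception, try block completes normally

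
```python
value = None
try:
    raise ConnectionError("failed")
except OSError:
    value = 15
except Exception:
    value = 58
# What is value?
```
15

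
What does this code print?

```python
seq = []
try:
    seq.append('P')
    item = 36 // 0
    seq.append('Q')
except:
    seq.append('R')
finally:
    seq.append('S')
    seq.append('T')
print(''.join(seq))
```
PRST

Code before exception runs, then except, then all of finally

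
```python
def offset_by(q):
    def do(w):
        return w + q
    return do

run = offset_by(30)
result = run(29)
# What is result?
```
59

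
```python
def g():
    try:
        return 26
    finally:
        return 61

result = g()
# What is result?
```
61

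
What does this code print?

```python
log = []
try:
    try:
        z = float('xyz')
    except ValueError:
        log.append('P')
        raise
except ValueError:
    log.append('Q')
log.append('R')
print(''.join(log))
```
PQR

raise without argument re-raises current exception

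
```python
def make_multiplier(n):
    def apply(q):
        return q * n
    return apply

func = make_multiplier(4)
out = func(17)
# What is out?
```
68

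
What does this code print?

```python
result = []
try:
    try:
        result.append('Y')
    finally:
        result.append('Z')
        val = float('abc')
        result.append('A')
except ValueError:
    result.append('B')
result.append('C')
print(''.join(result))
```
YZBC

Exception in inner finally caught by outer except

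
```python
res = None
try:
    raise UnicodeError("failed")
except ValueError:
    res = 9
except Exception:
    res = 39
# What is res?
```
9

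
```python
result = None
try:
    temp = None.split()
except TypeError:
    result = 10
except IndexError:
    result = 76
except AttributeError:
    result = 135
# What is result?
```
135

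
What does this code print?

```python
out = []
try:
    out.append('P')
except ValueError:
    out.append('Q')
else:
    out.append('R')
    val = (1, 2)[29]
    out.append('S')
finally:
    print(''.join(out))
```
PR

Try succeeds, else appends 'R', IndexError in else is uncaught, finally prints before exception propagates ('S' never appended)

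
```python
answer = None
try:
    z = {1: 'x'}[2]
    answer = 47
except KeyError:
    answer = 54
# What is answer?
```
54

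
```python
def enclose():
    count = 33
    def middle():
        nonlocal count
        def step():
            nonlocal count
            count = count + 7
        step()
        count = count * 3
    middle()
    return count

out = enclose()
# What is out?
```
120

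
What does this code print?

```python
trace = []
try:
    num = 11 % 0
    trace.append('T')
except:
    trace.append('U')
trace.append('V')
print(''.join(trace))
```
UV

Exception raised in try, caught by bare except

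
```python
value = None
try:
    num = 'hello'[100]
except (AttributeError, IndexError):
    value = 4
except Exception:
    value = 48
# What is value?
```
4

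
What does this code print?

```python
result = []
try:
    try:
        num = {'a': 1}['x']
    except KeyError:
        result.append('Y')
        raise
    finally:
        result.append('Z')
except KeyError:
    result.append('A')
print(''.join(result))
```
YZA

finally runs before re-raised exception propagates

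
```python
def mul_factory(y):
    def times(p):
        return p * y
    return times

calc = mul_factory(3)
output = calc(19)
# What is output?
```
57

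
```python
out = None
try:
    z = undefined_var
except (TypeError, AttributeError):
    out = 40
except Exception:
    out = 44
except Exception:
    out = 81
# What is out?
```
44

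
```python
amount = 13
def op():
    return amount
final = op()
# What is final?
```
13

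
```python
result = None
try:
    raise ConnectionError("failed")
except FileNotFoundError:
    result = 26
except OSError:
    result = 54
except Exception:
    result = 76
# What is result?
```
54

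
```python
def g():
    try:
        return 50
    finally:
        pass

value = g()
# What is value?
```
50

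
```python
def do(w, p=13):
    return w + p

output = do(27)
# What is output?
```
40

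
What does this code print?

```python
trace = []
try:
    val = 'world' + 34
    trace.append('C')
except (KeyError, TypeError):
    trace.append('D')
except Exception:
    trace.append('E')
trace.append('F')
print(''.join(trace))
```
DF

TypeError matches tuple containing it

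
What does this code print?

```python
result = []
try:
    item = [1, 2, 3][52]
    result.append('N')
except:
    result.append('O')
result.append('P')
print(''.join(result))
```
OP

Exception raised in try, caught by bare except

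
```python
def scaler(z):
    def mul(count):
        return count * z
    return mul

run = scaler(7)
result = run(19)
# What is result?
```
133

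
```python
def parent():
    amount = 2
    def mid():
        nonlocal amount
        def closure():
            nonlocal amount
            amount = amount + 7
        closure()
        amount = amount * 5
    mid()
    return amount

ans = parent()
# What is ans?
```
45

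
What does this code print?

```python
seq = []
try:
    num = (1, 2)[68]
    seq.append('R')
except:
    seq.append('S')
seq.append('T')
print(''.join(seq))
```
ST

Exception raised in try, caught by bare except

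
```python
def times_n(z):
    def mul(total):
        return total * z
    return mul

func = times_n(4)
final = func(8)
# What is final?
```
32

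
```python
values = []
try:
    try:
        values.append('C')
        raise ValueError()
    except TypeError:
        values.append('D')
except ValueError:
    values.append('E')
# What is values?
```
['C', 'E']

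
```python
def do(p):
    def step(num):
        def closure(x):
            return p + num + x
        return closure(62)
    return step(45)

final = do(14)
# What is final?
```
121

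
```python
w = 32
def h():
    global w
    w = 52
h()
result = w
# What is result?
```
52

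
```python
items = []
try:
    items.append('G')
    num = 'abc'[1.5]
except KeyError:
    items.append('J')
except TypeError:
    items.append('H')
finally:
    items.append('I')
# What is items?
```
['G', 'H', 'I']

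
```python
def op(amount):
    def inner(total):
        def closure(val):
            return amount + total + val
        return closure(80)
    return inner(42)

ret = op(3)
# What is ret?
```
125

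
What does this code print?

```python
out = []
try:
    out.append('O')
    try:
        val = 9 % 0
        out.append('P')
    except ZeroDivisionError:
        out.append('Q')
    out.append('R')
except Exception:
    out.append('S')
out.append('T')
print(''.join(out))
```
OQRT

Inner exception caught by inner handler, outer continues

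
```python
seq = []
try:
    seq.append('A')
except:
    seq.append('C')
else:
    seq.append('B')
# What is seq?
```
['A', 'B']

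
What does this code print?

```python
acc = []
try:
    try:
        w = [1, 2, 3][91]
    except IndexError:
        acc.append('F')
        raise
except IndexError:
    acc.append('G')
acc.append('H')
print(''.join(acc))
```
FGH

raise without argument re-raises current exception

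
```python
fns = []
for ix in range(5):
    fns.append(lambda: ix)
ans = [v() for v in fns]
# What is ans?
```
[4, 4, 4, 4, 4]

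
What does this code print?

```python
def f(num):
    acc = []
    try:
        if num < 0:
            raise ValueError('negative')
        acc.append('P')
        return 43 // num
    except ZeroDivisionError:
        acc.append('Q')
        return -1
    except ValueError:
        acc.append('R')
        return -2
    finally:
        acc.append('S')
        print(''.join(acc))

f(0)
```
PQS

num=0 causes ZeroDivisionError, caught, finally prints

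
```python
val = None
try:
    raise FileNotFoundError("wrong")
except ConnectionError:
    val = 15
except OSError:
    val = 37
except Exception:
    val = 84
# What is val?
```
37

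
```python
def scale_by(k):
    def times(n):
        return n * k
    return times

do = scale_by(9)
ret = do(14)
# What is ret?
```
126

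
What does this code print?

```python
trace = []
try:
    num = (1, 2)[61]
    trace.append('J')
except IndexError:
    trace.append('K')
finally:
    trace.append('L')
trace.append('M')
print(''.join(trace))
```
KLM

finally always runs, even after exception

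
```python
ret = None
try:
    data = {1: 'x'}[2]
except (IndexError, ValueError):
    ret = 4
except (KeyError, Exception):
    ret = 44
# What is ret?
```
44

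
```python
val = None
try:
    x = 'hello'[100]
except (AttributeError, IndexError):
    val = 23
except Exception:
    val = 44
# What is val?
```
23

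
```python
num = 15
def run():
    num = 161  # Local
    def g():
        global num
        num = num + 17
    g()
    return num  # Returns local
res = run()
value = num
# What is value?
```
32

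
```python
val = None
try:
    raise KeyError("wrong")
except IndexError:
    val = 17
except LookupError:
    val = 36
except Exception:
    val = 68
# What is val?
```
36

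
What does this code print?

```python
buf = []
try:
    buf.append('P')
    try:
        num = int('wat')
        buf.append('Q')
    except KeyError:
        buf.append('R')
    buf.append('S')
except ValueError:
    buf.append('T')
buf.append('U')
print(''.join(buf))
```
PTU

Inner handler doesn't match, propagates to outer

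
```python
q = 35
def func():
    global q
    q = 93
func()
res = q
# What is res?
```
93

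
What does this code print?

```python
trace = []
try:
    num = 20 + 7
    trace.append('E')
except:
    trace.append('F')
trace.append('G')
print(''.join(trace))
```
EG

No exception, try block completes normally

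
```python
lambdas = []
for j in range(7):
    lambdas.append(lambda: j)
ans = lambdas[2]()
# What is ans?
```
6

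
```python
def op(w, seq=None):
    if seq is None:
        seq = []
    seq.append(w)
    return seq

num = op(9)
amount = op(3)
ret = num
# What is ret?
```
[9]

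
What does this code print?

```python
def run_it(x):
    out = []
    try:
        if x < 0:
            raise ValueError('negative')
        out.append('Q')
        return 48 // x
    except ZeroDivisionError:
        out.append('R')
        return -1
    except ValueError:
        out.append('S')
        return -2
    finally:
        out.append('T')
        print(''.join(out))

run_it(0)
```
QRT

x=0 causes ZeroDivisionError, caught, finally prints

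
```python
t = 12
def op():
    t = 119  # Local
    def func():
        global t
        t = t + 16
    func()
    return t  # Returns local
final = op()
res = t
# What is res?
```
28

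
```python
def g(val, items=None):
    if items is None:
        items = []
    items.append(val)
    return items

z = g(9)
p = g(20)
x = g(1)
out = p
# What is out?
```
[20]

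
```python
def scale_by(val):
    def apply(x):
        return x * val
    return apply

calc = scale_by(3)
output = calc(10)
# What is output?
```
30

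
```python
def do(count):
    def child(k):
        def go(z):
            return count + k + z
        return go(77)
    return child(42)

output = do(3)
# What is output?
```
122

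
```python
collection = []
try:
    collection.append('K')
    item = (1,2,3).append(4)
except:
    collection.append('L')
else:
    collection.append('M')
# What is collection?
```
['K', 'L']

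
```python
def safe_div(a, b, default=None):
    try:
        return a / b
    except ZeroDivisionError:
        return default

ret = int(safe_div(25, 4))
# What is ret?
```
6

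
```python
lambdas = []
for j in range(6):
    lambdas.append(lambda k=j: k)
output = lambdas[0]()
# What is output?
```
0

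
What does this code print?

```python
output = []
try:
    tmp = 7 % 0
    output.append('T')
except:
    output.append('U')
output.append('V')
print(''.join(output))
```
UV

Exception raised in try, caught by bare except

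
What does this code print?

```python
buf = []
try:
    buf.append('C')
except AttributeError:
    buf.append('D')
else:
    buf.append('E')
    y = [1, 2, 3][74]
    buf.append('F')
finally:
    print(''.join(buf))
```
CE

Try succeeds, else appends 'E', IndexError in else is uncaught, finally prints before exception propagates ('F' never appended)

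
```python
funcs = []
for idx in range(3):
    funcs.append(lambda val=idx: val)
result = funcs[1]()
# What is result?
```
1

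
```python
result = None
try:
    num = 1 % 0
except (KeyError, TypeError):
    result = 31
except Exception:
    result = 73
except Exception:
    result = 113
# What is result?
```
73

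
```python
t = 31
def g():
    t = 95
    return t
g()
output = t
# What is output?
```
31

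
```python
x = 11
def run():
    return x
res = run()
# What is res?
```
11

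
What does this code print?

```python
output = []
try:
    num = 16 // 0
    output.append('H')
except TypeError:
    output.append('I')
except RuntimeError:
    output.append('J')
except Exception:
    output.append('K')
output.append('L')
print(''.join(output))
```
KL

ZeroDivisionError not specifically caught, falls to Exception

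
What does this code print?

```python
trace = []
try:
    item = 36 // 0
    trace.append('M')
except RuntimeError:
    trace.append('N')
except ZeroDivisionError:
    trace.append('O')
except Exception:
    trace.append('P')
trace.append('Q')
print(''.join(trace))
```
OQ

ZeroDivisionError matches before generic Exception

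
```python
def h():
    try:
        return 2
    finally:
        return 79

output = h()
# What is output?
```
79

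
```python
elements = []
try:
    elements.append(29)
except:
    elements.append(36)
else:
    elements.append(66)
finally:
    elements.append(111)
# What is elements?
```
[29, 66, 111]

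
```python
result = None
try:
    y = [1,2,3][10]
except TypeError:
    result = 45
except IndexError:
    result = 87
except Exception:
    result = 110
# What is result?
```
87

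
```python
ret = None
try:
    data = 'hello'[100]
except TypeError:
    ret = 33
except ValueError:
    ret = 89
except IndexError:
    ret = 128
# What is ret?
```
128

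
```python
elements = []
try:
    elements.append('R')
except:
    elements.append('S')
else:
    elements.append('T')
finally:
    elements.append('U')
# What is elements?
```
['R', 'T', 'U']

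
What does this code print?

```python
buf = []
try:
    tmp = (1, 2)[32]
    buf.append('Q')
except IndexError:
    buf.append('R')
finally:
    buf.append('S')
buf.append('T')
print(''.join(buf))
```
RST

finally always runs, even after exception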